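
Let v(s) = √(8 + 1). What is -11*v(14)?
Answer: -33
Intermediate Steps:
v(s) = 3 (v(s) = √9 = 3)
-11*v(14) = -11*3 = -33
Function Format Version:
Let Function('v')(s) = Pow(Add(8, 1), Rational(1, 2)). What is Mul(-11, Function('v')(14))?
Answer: -33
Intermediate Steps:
Function('v')(s) = 3 (Function('v')(s) = Pow(9, Rational(1, 2)) = 3)
Mul(-11, Function('v')(14)) = Mul(-11, 3) = -33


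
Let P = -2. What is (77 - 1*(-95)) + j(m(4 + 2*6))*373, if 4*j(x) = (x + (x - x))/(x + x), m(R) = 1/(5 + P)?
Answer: 1749/8 ≈ 218.63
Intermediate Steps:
m(R) = ⅓ (m(R) = 1/(5 - 2) = 1/3 = ⅓)
j(x) = ⅛ (j(x) = ((x + (x - x))/(x + x))/4 = ((x + 0)/((2*x)))/4 = (x*(1/(2*x)))/4 = (¼)*(½) = ⅛)
(77 - 1*(-95)) + j(m(4 + 2*6))*373 = (77 - 1*(-95)) + (⅛)*373 = (77 + 95) + 373/8 = 172 + 373/8 = 1749/8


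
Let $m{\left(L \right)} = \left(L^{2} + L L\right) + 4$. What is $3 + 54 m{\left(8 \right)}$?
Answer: $7131$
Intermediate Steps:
$m{\left(L \right)} = 4 + 2 L^{2}$ ($m{\left(L \right)} = \left(L^{2} + L^{2}\right) + 4 = 2 L^{2} + 4 = 4 + 2 L^{2}$)
$3 + 54 m{\left(8 \right)} = 3 + 54 \left(4 + 2 \cdot 8^{2}\right) = 3 + 54 \left(4 + 2 \cdot 64\right) = 3 + 54 \left(4 + 128\right) = 3 + 54 \cdot 132 = 3 + 7128 = 7131$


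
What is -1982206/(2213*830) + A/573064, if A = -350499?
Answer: -10721228659/6340953160 ≈ -1.6908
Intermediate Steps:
-1982206/(2213*830) + A/573064 = -1982206/(2213*830) - 350499/573064 = -1982206/1836790 - 350499*1/573064 = -1982206*1/1836790 - 350499/573064 = -11941/11065 - 350499/573064 = -10721228659/6340953160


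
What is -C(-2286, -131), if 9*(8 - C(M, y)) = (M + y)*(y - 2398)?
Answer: 679169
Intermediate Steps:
C(M, y) = 8 - (-2398 + y)*(M + y)/9 (C(M, y) = 8 - (M + y)*(y - 2398)/9 = 8 - (M + y)*(-2398 + y)/9 = 8 - (-2398 + y)*(M + y)/9)
-C(-2286, -131) = -(8 - ⅑*(-131)² + (2398/9)*(-2286) + (2398/9)*(-131) - ⅑*(-2286)*(-131)) = -(8 - ⅑*17161 - 609092 - 314138/9 - 33274) = -(8 - 17161/9 - 609092 - 314138/9 - 33274) = -1*(-679169) = 679169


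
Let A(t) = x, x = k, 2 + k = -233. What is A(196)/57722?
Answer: -235/57722 ≈ -0.0040712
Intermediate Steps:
k = -235 (k = -2 - 233 = -235)
x = -235
A(t) = -235
A(196)/57722 = -235/57722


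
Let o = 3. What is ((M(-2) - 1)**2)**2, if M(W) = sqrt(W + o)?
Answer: 0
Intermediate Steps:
M(W) = sqrt(3 + W) (M(W) = sqrt(W + 3) = sqrt(3 + W))
((M(-2) - 1)**2)**2 = ((sqrt(3 - 2) - 1)**2)**2 = ((sqrt(1) - 1)**2)**2 = ((1 - 1)**2)**2 = (0**2)**2 = 0**2 = 0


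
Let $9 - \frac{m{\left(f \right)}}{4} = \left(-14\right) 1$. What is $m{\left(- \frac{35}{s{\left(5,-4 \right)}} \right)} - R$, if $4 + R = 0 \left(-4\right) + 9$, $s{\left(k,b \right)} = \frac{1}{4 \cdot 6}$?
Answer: $87$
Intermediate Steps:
$s{\left(k,b \right)} = \frac{1}{24}$
$m{\left(f \right)} = 92$ ($m{\left(f \right)} = 36 - 4 \left(\left(-14\right) 1\right) = 36 - -56 = 36 + 56 = 92$)
$R = 5$ ($R = -4 + \left(0 \left(-4\right) + 9\right) = -4 + \left(0 + 9\right) = -4 + 9 = 5$)
$m{\left(- \frac{35}{s{\left(5,-4 \right)}} \right)} - R = 92 - 5 = 87$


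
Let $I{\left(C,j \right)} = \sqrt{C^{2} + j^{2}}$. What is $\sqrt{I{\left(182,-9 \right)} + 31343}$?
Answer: $\sqrt{31343 + \sqrt{33205}} \approx 177.55$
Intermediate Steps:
$\sqrt{I{\left(182,-9 \right)} + 31343} = \sqrt{\sqrt{182^{2} + \left(-9\right)^{2}} + 31343} = \sqrt{\sqrt{33124 + 81} + 31343} = \sqrt{\sqrt{33205} + 31343} = \sqrt{31343 + \sqrt{33205}}$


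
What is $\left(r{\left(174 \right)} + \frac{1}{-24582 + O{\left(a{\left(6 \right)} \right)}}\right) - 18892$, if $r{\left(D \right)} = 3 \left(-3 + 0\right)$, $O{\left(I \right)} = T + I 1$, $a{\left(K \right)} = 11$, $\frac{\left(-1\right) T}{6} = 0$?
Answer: $- \frac{464416472}{24571} \approx -18901.0$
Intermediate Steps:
$T = 0$ ($T = \left(-6\right) 0 = 0$)
$O{\left(I \right)} = I$ ($O{\left(I \right)} = 0 + I 1 = 0 + I = I$)
$r{\left(D \right)} = -9$ ($r{\left(D \right)} = 3 \left(-3\right) = -9$)
$\left(r{\left(174 \right)} + \frac{1}{-24582 + O{\left(a{\left(6 \right)} \right)}}\right) - 18892 = \left(-9 + \frac{1}{-24582 + 11}\right) - 18892 = \left(-9 + \frac{1}{-24571}\right) - 18892 = \left(-9 - \frac{1}{24571}\right) - 18892 = - \frac{221140}{24571} - 18892 = - \frac{464416472}{24571}$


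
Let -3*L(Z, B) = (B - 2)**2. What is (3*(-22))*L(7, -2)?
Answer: 352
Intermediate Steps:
L(Z, B) = -(-2 + B)**2/3 (L(Z, B) = -(B - 2)**2/3 = -(-2 + B)**2/3)
(3*(-22))*L(7, -2) = (3*(-22))*(-(-2 - 2)**2/3) = -(-22)*(-4)**2 = -(-22)*16 = -66*(-16/3) = 352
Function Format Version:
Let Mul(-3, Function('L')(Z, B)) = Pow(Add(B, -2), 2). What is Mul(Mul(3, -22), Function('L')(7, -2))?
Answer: 352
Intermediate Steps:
Function('L')(Z, B) = Mul(Rational(-1, 3), Pow(Add(-2, B), 2)) (Function('L')(Z, B) = Mul(Rational(-1, 3), Pow(Add(B, -2), 2)) = Mul(Rational(-1, 3), Pow(Add(-2, B), 2)))
Mul(Mul(3, -22), Function('L')(7, -2)) = Mul(Mul(3, -22), Mul(Rational(-1, 3), Pow(Add(-2, -2), 2))) = Mul(-66, Mul(Rational(-1, 3), Pow(-4, 2))) = Mul(-66, Mul(Rational(-1, 3), 16)) = Mul(-66, Rational(-16, 3)) = 352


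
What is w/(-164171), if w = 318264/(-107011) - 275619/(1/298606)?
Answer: 8807164437874518/17568102881 ≈ 5.0132e+5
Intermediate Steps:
w = -8807164437874518/107011 (w = 318264*(-1/107011) - 275619/1/298606 = -318264/107011 - 275619*298606 = -318264/107011 - 82301487114 = -8807164437874518/107011 ≈ -8.2301e+10)
w/(-164171) = -8807164437874518/107011/(-164171) = -8807164437874518/107011*(-1/164171) = 8807164437874518/17568102881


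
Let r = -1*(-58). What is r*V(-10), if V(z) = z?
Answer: -580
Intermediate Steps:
r = 58
r*V(-10) = 58*(-10) = -580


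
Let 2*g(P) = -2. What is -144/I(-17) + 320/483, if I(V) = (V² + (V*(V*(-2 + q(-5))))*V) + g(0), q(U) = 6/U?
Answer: 1579225/2416449 ≈ 0.65353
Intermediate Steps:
g(P) = -1 (g(P) = (½)*(-2) = -1)
I(V) = -1 + V² - 16*V³/5 (I(V) = (V² + (V*(V*(-2 + 6/(-5))))*V) - 1 = (V² + (V*(V*(-2 + 6*(-⅕))))*V) - 1 = (V² + (V*(V*(-2 - 6/5)))*V) - 1 = (V² + (V*(V*(-16/5)))*V) - 1 = (V² + (V*(-16*V/5))*V) - 1 = (V² + (-16*V²/5)*V) - 1 = (V² - 16*V³/5) - 1 = -1 + V² - 16*V³/5)
-144/I(-17) + 320/483 = -144/(-1 + (-17)² - 16/5*(-17)³) + 320/483 = -144/(-1 + 289 - 16/5*(-4913)) + 320*(1/483) = -144/(-1 + 289 + 78608/5) + 320/483 = -144/80048/5 + 320/483 = -144*5/80048 + 320/483 = -45/5003 + 320/483 = 1579225/2416449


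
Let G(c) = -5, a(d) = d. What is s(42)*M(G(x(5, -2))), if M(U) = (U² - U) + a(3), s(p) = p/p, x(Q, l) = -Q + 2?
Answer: 33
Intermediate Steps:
x(Q, l) = 2 - Q
s(p) = 1
M(U) = 3 + U² - U (M(U) = (U² - U) + 3 = 3 + U² - U)
s(42)*M(G(x(5, -2))) = 1*(3 + (-5)² - 1*(-5)) = 1*(3 + 25 + 5) = 1*33 = 33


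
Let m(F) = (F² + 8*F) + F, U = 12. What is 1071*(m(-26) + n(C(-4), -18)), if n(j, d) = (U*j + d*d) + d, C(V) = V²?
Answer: 1006740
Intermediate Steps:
m(F) = F² + 9*F
n(j, d) = d + d² + 12*j (n(j, d) = (12*j + d*d) + d = (12*j + d²) + d = (d² + 12*j) + d = d + d² + 12*j)
1071*(m(-26) + n(C(-4), -18)) = 1071*(-26*(9 - 26) + (-18 + (-18)² + 12*(-4)²)) = 1071*(-26*(-17) + (-18 + 324 + 12*16)) = 1071*(442 + (-18 + 324 + 192)) = 1071*(442 + 498) = 1071*940 = 1006740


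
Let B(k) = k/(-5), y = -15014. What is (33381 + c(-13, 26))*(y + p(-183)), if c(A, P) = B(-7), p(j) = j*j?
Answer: 616739840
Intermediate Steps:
p(j) = j²
B(k) = -k/5 (B(k) = k*(-⅕) = -k/5)
c(A, P) = 7/5 (c(A, P) = -⅕*(-7) = 7/5)
(33381 + c(-13, 26))*(y + p(-183)) = (33381 + 7/5)*(-15014 + (-183)²) = 166912*(-15014 + 33489)/5 = (166912/5)*18475 = 616739840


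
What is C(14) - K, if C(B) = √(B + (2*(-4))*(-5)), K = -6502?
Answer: 6502 + 3*√6 ≈ 6509.4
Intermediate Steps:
C(B) = √(40 + B) (C(B) = √(B - 8*(-5)) = √(B + 40) = √(40 + B))
C(14) - K = √(40 + 14) - 1*(-6502) = √54 + 6502 = 3*√6 + 6502 = 6502 + 3*√6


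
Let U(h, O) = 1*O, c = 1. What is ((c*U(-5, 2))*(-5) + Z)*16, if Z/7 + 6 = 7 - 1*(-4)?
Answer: 400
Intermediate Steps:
Z = 35 (Z = -42 + 7*(7 - 1*(-4)) = -42 + 7*(7 + 4) = -42 + 7*11 = -42 + 77 = 35)
U(h, O) = O
((c*U(-5, 2))*(-5) + Z)*16 = ((1*2)*(-5) + 35)*16 = (2*(-5) + 35)*16 = (-10 + 35)*16 = 25*16 = 400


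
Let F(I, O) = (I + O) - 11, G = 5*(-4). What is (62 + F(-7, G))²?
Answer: 576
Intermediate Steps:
G = -20
F(I, O) = -11 + I + O
(62 + F(-7, G))² = (62 + (-11 - 7 - 20))² = (62 - 38)² = 24² = 576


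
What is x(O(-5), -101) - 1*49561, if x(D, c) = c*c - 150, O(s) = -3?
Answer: -39510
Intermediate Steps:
x(D, c) = -150 + c² (x(D, c) = c² - 150 = -150 + c²)
x(O(-5), -101) - 1*49561 = (-150 + (-101)²) - 1*49561 = (-150 + 10201) - 49561 = 10051 - 49561 = -39510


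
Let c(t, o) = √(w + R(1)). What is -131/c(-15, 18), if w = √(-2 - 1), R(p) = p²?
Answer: -131/√(1 + I*√3) ≈ -80.221 + 46.315*I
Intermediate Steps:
w = I*√3 (w = √(-3) = I*√3 ≈ 1.732*I)
c(t, o) = √(1 + I*√3) (c(t, o) = √(I*√3 + 1²) = √(I*√3 + 1) = √(1 + I*√3))
-131/c(-15, 18) = -131/√(1 + I*√3)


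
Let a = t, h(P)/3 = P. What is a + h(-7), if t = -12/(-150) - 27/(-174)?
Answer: -30109/1450 ≈ -20.765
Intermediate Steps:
t = 341/1450 (t = -12*(-1/150) - 27*(-1/174) = 2/25 + 9/58 = 341/1450 ≈ 0.23517)
h(P) = 3*P
a = 341/1450 ≈ 0.23517
a + h(-7) = 341/1450 + 3*(-7) = 341/1450 - 21 = -30109/1450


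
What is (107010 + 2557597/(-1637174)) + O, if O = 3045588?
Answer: 737335560065/233882 ≈ 3.1526e+6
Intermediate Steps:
(107010 + 2557597/(-1637174)) + O = (107010 + 2557597/(-1637174)) + 3045588 = (107010 + 2557597*(-1/1637174)) + 3045588 = (107010 - 365371/233882) + 3045588 = 25027347449/233882 + 3045588 = 737335560065/233882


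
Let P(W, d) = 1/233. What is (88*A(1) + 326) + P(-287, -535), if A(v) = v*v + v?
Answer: 116967/233 ≈ 502.00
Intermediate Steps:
P(W, d) = 1/233
A(v) = v + v² (A(v) = v² + v = v + v²)
(88*A(1) + 326) + P(-287, -535) = (88*(1*(1 + 1)) + 326) + 1/233 = (88*(1*2) + 326) + 1/233 = (88*2 + 326) + 1/233 = (176 + 326) + 1/233 = 502 + 1/233 = 116967/233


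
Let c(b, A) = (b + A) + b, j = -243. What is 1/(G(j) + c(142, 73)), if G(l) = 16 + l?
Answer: 1/130 ≈ 0.0076923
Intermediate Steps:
c(b, A) = A + 2*b (c(b, A) = (A + b) + b = A + 2*b)
1/(G(j) + c(142, 73)) = 1/((16 - 243) + (73 + 2*142)) = 1/(-227 + (73 + 284)) = 1/(-227 + 357) = 1/130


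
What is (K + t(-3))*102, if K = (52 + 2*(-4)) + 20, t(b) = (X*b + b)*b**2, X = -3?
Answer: 12036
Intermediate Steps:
t(b) = -2*b**3 (t(b) = (-3*b + b)*b**2 = (-2*b)*b**2 = -2*b**3)
K = 64 (K = (52 - 8) + 20 = 44 + 20 = 64)
(K + t(-3))*102 = (64 - 2*(-3)**3)*102 = (64 - 2*(-27))*102 = (64 + 54)*102 = 118*102 = 12036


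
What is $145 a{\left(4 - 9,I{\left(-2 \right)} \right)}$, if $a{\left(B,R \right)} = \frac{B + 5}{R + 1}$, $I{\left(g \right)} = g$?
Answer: $0$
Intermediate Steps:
$a{\left(B,R \right)} = \frac{5 + B}{1 + R}$
$145 a{\left(4 - 9,I{\left(-2 \right)} \right)} = 145 \frac{5 + \left(4 - 9\right)}{1 - 2} = 145 \frac{5 - 5}{-1} = 145 \left(\left(-1\right) 0\right) = 145 \cdot 0 = 0$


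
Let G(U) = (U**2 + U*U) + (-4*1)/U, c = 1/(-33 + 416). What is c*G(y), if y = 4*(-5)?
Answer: 4001/1915 ≈ 2.0893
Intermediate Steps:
c = 1/383 ≈ 0.0026110
y = -20
G(U) = -4/U + 2*U**2 (G(U) = (U**2 + U**2) - 4/U = 2*U**2 - 4/U = -4/U + 2*U**2)
c*G(y) = (2*(-2 + (-20)**3)/(-20))/383 = (2*(-1/20)*(-2 - 8000))/383 = (2*(-1/20)*(-8002))/383 = (1/383)*(4001/5) = 4001/1915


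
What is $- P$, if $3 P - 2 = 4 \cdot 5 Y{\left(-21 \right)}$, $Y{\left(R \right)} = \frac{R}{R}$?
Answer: $- \frac{22}{3} \approx -7.3333$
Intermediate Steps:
$Y{\left(R \right)} = 1$
$P = \frac{22}{3}$ ($P = \frac{2}{3} + \frac{4 \cdot 5 \cdot 1}{3} = \frac{2}{3} + \frac{20 \cdot 1}{3} = \frac{2}{3} + \frac{1}{3} \cdot 20 = \frac{2}{3} + \frac{20}{3} = \frac{22}{3} \approx 7.3333$)
$- P = \left(-1\right) \frac{22}{3} = - \frac{22}{3}$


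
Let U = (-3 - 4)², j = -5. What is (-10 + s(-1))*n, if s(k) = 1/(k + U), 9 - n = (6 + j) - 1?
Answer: -1437/16 ≈ -89.813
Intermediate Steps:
U = 49 (U = (-7)² = 49)
n = 9 (n = 9 - ((6 - 5) - 1) = 9 - (1 - 1) = 9 - 1*0 = 9 + 0 = 9)
s(k) = 1/(49 + k) (s(k) = 1/(k + 49) = 1/(49 + k))
(-10 + s(-1))*n = (-10 + 1/(49 - 1))*9 = (-10 + 1/48)*9 = -479/48*9 = -1437/16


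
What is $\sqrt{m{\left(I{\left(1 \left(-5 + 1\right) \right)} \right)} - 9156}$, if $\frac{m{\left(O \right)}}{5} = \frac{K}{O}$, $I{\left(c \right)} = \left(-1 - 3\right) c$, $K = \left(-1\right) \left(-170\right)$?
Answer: $\frac{i \sqrt{145646}}{4} \approx 95.409 i$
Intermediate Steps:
$K = 170$
$I{\left(c \right)} = - 4 c$
$m{\left(O \right)} = \frac{850}{O}$ ($m{\left(O \right)} = 5 \frac{170}{O} = \frac{850}{O}$)
$\sqrt{m{\left(I{\left(1 \left(-5 + 1\right) \right)} \right)} - 9156} = \sqrt{\frac{850}{\left(-4\right) 1 \left(-5 + 1\right)} - 9156} = \sqrt{\frac{850}{\left(-4\right) 1 \left(-4\right)} - 9156} = \sqrt{\frac{850}{\left(-4\right) \left(-4\right)} - 9156} = \sqrt{\frac{850}{16} - 9156} = \sqrt{850 \cdot \frac{1}{16} - 9156} = \sqrt{\frac{425}{8} - 9156} = \sqrt{- \frac{72823}{8}} = \frac{i \sqrt{145646}}{4}$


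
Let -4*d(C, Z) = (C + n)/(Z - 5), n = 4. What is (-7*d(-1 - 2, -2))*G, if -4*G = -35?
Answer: -35/16 ≈ -2.1875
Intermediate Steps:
d(C, Z) = -(4 + C)/(4*(-5 + Z)) (d(C, Z) = -(C + 4)/(4*(Z - 5)) = -(4 + C)/(4*(-5 + Z)))
G = 35/4 (G = -¼*(-35) = 35/4 ≈ 8.7500)
(-7*d(-1 - 2, -2))*G = -7*(-4 - (-1 - 2))/(4*(-5 - 2))*(35/4) = -7*(-4 - 1*(-3))/(4*(-7))*(35/4) = -7*(-1)*(-4 + 3)/(4*7)*(35/4) = -7*(-1)*(-1)/(4*7)*(35/4) = -7*1/28*(35/4) = -¼*35/4 = -35/16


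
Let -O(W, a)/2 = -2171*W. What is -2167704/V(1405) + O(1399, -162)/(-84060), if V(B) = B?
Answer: -19075181173/11810430 ≈ -1615.1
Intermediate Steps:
O(W, a) = 4342*W (O(W, a) = -(-4342)*W = 4342*W)
-2167704/V(1405) + O(1399, -162)/(-84060) = -2167704/1405 + (4342*1399)/(-84060) = -2167704*1/1405 + 6074458*(-1/84060) = -2167704/1405 - 3037229/42030 = -19075181173/11810430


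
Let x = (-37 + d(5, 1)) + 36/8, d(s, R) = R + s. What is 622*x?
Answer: -16483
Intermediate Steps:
x = -53/2 (x = (-37 + (1 + 5)) + 36/8 = (-37 + 6) + 36*(⅛) = -31 + 9/2 = -53/2 ≈ -26.500)
622*x = 622*(-53/2) = -16483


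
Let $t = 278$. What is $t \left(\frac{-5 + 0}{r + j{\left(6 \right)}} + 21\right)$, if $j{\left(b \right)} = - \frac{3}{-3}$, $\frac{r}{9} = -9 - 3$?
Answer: $\frac{626056}{107} \approx 5851.0$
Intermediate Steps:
$r = -108$ ($r = 9 \left(-9 - 3\right) = 9 \left(-12\right) = -108$)
$j{\left(b \right)} = 1$ ($j{\left(b \right)} = \left(-3\right) \left(- \frac{1}{3}\right) = 1$)
$t \left(\frac{-5 + 0}{r + j{\left(6 \right)}} + 21\right) = 278 \left(\frac{-5 + 0}{-108 + 1} + 21\right) = 278 \left(- \frac{5}{-107} + 21\right) = 278 \left(\left(-5\right) \left(- \frac{1}{107}\right) + 21\right) = 278 \left(\frac{5}{107} + 21\right) = 278 \cdot \frac{2252}{107} = \frac{626056}{107}$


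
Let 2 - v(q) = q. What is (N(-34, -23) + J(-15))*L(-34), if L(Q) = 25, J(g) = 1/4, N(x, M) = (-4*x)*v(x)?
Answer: 489625/4 ≈ 1.2241e+5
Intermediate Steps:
v(q) = 2 - q
N(x, M) = -4*x*(2 - x) (N(x, M) = (-4*x)*(2 - x) = -4*x*(2 - x))
J(g) = ¼
(N(-34, -23) + J(-15))*L(-34) = (4*(-34)*(-2 - 34) + ¼)*25 = (4*(-34)*(-36) + ¼)*25 = (4896 + ¼)*25 = (19585/4)*25 = 489625/4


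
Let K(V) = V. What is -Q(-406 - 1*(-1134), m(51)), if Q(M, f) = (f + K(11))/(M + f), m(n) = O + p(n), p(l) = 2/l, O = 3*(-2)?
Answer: -257/36824 ≈ -0.0069791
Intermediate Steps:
O = -6
m(n) = -6 + 2/n
Q(M, f) = (11 + f)/(M + f) (Q(M, f) = (f + 11)/(M + f) = (11 + f)/(M + f))
-Q(-406 - 1*(-1134), m(51)) = -(11 + (-6 + 2/51))/((-406 - 1*(-1134)) + (-6 + 2/51)) = -(11 + (-6 + 2*(1/51)))/((-406 + 1134) + (-6 + 2*(1/51))) = -(11 + (-6 + 2/51))/(728 + (-6 + 2/51)) = -(11 - 304/51)/(728 - 304/51) = -257/(36824/51*51) = -51*257/(36824*51) = -1*257/36824 = -257/36824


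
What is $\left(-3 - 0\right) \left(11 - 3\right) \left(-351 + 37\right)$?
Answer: $7536$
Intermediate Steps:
$\left(-3 - 0\right) \left(11 - 3\right) \left(-351 + 37\right) = \left(-3 + 0\right) 8 \left(-314\right) = \left(-3\right) 8 \left(-314\right) = \left(-24\right) \left(-314\right) = 7536$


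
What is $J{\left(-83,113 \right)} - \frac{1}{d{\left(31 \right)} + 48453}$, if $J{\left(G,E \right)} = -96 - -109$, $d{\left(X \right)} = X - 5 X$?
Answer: $\frac{628276}{48329} \approx 13.0$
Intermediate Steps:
$d{\left(X \right)} = - 4 X$
$J{\left(G,E \right)} = 13$ ($J{\left(G,E \right)} = -96 + 109 = 13$)
$J{\left(-83,113 \right)} - \frac{1}{d{\left(31 \right)} + 48453} = 13 - \frac{1}{\left(-4\right) 31 + 48453} = 13 - \frac{1}{-124 + 48453} = 13 - \frac{1}{48329} = \frac{628276}{48329}$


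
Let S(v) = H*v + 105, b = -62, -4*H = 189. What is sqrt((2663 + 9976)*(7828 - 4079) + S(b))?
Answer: sqrt(189546582)/2 ≈ 6883.8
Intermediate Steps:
H = -189/4 (H = -1/4*189 = -189/4 ≈ -47.250)
S(v) = 105 - 189*v/4 (S(v) = -189*v/4 + 105 = 105 - 189*v/4)
sqrt((2663 + 9976)*(7828 - 4079) + S(b)) = sqrt((2663 + 9976)*(7828 - 4079) + (105 - 189/4*(-62))) = sqrt(12639*3749 + (105 + 5859/2)) = sqrt(47383611 + 6069/2) = sqrt(94773291/2) = sqrt(189546582)/2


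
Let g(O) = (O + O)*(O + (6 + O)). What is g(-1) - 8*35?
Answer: -288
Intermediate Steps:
g(O) = 2*O*(6 + 2*O) (g(O) = (2*O)*(6 + 2*O) = 2*O*(6 + 2*O))
g(-1) - 8*35 = 4*(-1)*(3 - 1) - 8*35 = 4*(-1)*2 - 280 = -8 - 280 = -288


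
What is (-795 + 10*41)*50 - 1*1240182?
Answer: -1259432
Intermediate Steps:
(-795 + 10*41)*50 - 1*1240182 = (-795 + 410)*50 - 1240182 = -385*50 - 1240182 = -19250 - 1240182 = -1259432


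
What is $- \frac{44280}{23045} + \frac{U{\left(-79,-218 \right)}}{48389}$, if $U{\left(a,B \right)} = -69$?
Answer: $- \frac{38986455}{20274991} \approx -1.9229$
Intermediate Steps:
$- \frac{44280}{23045} + \frac{U{\left(-79,-218 \right)}}{48389} = - \frac{44280}{23045} - \frac{69}{48389} = \left(-44280\right) \frac{1}{23045} - \frac{69}{48389} = - \frac{8856}{4609} - \frac{69}{48389} = - \frac{38986455}{20274991}$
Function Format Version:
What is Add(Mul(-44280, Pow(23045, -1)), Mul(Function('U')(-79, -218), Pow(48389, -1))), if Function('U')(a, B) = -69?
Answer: Rational(-38986455, 20274991) ≈ -1.9229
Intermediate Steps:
Add(Mul(-44280, Pow(23045, -1)), Mul(Function('U')(-79, -218), Pow(48389, -1))) = Add(Mul(-44280, Pow(23045, -1)), Mul(-69, Pow(48389, -1))) = Add(Mul(-44280, Rational(1, 23045)), Mul(-69, Rational(1, 48389))) = Add(Rational(-8856, 4609), Rational(-69, 48389)) = Rational(-38986455, 20274991)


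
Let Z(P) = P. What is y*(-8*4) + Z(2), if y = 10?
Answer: -318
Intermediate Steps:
y*(-8*4) + Z(2) = 10*(-8*4) + 2 = 10*(-32) + 2 = -320 + 2 = -318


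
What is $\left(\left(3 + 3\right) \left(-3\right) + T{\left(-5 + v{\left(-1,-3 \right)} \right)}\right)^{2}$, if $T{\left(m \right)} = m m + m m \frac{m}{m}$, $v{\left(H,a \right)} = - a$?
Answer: $100$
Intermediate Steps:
$T{\left(m \right)} = 2 m^{2}$ ($T{\left(m \right)} = m^{2} + m^{2} \cdot 1 = m^{2} + m^{2} = 2 m^{2}$)
$\left(\left(3 + 3\right) \left(-3\right) + T{\left(-5 + v{\left(-1,-3 \right)} \right)}\right)^{2} = \left(\left(3 + 3\right) \left(-3\right) + 2 \left(-5 - -3\right)^{2}\right)^{2} = \left(6 \left(-3\right) + 2 \left(-5 + 3\right)^{2}\right)^{2} = \left(-18 + 2 \left(-2\right)^{2}\right)^{2} = \left(-18 + 2 \cdot 4\right)^{2} = \left(-18 + 8\right)^{2} = \left(-10\right)^{2} = 100$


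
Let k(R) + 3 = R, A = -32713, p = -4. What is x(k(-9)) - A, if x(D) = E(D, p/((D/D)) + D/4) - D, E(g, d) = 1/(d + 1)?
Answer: 196349/6 ≈ 32725.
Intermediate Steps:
E(g, d) = 1/(1 + d)
k(R) = -3 + R
x(D) = 1/(-3 + D/4) - D (x(D) = 1/(1 + (-4/(D/D) + D/4)) - D = 1/(1 + (-4/1 + D*(¼))) - D = 1/(1 + (-4*1 + D/4)) - D = 1/(1 + (-4 + D/4)) - D = 1/(-3 + D/4) - D)
x(k(-9)) - A = (4 - (-3 - 9)*(-12 + (-3 - 9)))/(-12 + (-3 - 9)) - 1*(-32713) = (4 - 1*(-12)*(-12 - 12))/(-12 - 12) + 32713 = (4 - 1*(-12)*(-24))/(-24) + 32713 = -(4 - 288)/24 + 32713 = -1/24*(-284) + 32713 = 71/6 + 32713 = 196349/6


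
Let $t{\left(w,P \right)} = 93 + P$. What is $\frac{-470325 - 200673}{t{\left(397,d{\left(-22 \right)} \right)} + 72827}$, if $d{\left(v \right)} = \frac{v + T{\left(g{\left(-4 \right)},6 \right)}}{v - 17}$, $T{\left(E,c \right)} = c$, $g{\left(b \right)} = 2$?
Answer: $- \frac{13084461}{1421948} \approx -9.2018$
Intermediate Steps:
$d{\left(v \right)} = \frac{6 + v}{-17 + v}$ ($d{\left(v \right)} = \frac{v + 6}{v - 17} = \frac{6 + v}{-17 + v}$)
$\frac{-470325 - 200673}{t{\left(397,d{\left(-22 \right)} \right)} + 72827} = \frac{-470325 - 200673}{\left(93 + \frac{6 - 22}{-17 - 22}\right) + 72827} = - \frac{670998}{\left(93 + \frac{1}{-39} \left(-16\right)\right) + 72827} = - \frac{670998}{\left(93 - - \frac{16}{39}\right) + 72827} = - \frac{670998}{\left(93 + \frac{16}{39}\right) + 72827} = - \frac{670998}{\frac{3643}{39} + 72827} = - \frac{670998}{\frac{2843896}{39}} = \left(-670998\right) \frac{39}{2843896} = - \frac{13084461}{1421948}$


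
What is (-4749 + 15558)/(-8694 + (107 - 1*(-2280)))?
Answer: -10809/6307 ≈ -1.7138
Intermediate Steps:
(-4749 + 15558)/(-8694 + (107 - 1*(-2280))) = 10809/(-8694 + (107 + 2280)) = 10809/(-8694 + 2387) = 10809/(-6307) = 10809*(-1/6307) = -10809/6307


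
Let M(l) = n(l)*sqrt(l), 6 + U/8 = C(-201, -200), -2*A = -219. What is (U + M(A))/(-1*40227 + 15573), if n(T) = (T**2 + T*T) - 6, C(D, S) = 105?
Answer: -132/4109 - 15983*sqrt(438)/32872 ≈ -10.208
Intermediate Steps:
A = 219/2 (A = -1/2*(-219) = 219/2 ≈ 109.50)
U = 792 (U = -48 + 8*105 = -48 + 840 = 792)
n(T) = -6 + 2*T**2 (n(T) = (T**2 + T**2) - 6 = 2*T**2 - 6 = -6 + 2*T**2)
M(l) = sqrt(l)*(-6 + 2*l**2) (M(l) = (-6 + 2*l**2)*sqrt(l) = sqrt(l)*(-6 + 2*l**2))
(U + M(A))/(-1*40227 + 15573) = (792 + 2*sqrt(219/2)*(-3 + (219/2)**2))/(-1*40227 + 15573) = (792 + 2*(sqrt(438)/2)*(-3 + 47961/4))/(-40227 + 15573) = (792 + 2*(sqrt(438)/2)*(47949/4))/(-24654) = (792 + 47949*sqrt(438)/4)*(-1/24654) = -132/4109 - 15983*sqrt(438)/32872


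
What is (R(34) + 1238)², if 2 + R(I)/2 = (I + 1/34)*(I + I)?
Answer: 34363044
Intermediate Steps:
R(I) = -4 + 4*I*(1/34 + I) (R(I) = -4 + 2*((I + 1/34)*(I + I)) = -4 + 2*((I + 1/34)*(2*I)) = -4 + 2*((1/34 + I)*(2*I)) = -4 + 2*(2*I*(1/34 + I)) = -4 + 4*I*(1/34 + I))
(R(34) + 1238)² = ((-4 + 4*34² + (2/17)*34) + 1238)² = ((-4 + 4*1156 + 4) + 1238)² = ((-4 + 4624 + 4) + 1238)² = (4624 + 1238)² = 5862² = 34363044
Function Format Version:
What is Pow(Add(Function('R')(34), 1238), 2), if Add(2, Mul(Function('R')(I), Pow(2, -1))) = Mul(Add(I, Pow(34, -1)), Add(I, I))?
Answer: 34363044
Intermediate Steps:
Function('R')(I) = Add(-4, Mul(4, I, Add(Rational(1, 34), I))) (Function('R')(I) = Add(-4, Mul(2, Mul(Add(I, Pow(34, -1)), Add(I, I)))) = Add(-4, Mul(2, Mul(Add(I, Rational(1, 34)), Mul(2, I)))) = Add(-4, Mul(2, Mul(Add(Rational(1, 34), I), Mul(2, I)))) = Add(-4, Mul(2, Mul(2, I, Add(Rational(1, 34), I)))) = Add(-4, Mul(4, I, Add(Rational(1, 34), I))))
Pow(Add(Function('R')(34), 1238), 2) = Pow(Add(Add(-4, Mul(4, Pow(34, 2)), Mul(Rational(2, 17), 34)), 1238), 2) = Pow(Add(Add(-4, Mul(4, 1156), 4), 1238), 2) = Pow(Add(Add(-4, 4624, 4), 1238), 2) = Pow(Add(4624, 1238), 2) = Pow(5862, 2) = 34363044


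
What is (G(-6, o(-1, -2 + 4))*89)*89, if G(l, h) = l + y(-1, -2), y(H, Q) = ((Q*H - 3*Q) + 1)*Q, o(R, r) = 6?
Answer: -190104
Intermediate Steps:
y(H, Q) = Q*(1 - 3*Q + H*Q) (y(H, Q) = ((H*Q - 3*Q) + 1)*Q = ((-3*Q + H*Q) + 1)*Q = (1 - 3*Q + H*Q)*Q = Q*(1 - 3*Q + H*Q))
G(l, h) = -18 + l (G(l, h) = l - 2*(1 - 3*(-2) - 1*(-2)) = l - 2*(1 + 6 + 2) = l - 2*9 = l - 18 = -18 + l)
(G(-6, o(-1, -2 + 4))*89)*89 = ((-18 - 6)*89)*89 = -24*89*89 = -2136*89 = -190104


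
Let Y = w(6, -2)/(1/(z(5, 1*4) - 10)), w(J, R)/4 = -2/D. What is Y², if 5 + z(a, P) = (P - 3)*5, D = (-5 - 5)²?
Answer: 16/25 ≈ 0.64000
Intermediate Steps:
D = 100 (D = (-10)² = 100)
z(a, P) = -20 + 5*P (z(a, P) = -5 + (P - 3)*5 = -5 + (-3 + P)*5 = -5 + (-15 + 5*P) = -20 + 5*P)
w(J, R) = -2/25 (w(J, R) = 4*(-2/100) = 4*(-2*1/100) = 4*(-1/50) = -2/25)
Y = ⅘ (Y = -(-12/5 + (⅖)*1*4) = -(-12/5 + 8/5) = -2/(25*(1/((-20 + 20) - 10))) = -2/(25*(1/(0 - 10))) = -2/(25*(1/(-10))) = -2/(25*(-⅒)) = -2/25*(-10) = ⅘ ≈ 0.80000)
Y² = (⅘)² = 16/25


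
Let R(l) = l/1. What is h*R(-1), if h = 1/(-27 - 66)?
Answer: 1/93 ≈ 0.010753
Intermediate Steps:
R(l) = l (R(l) = l*1 = l)
h = -1/93 (h = 1/(-93) = -1/93 ≈ -0.010753)
h*R(-1) = -1/93*(-1) = 1/93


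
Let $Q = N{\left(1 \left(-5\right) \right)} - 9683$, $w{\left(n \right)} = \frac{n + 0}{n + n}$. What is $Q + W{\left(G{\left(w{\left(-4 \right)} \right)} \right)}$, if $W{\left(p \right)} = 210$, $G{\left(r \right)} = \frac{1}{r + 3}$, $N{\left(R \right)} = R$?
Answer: $-9478$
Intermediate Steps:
$w{\left(n \right)} = \frac{1}{2}$ ($w{\left(n \right)} = \frac{n}{2 n} = n \frac{1}{2 n} = \frac{1}{2}$)
$Q = -9688$ ($Q = 1 \left(-5\right) - 9683 = -5 - 9683 = -9688$)
$G{\left(r \right)} = \frac{1}{3 + r}$
$Q + W{\left(G{\left(w{\left(-4 \right)} \right)} \right)} = -9688 + 210 = -9478$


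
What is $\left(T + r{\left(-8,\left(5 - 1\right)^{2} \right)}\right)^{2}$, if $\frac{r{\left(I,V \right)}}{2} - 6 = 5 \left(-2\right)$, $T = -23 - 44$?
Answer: $5625$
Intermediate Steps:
$T = -67$
$r{\left(I,V \right)} = -8$ ($r{\left(I,V \right)} = 12 + 2 \cdot 5 \left(-2\right) = 12 + 2 \left(-10\right) = 12 - 20 = -8$)
$\left(T + r{\left(-8,\left(5 - 1\right)^{2} \right)}\right)^{2} = \left(-67 - 8\right)^{2} = \left(-75\right)^{2} = 5625$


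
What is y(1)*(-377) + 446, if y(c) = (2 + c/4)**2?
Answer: -23401/16 ≈ -1462.6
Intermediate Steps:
y(c) = (2 + c/4)**2 (y(c) = (2 + c*(1/4))**2 = (2 + c/4)**2)
y(1)*(-377) + 446 = ((8 + 1)**2/16)*(-377) + 446 = ((1/16)*9**2)*(-377) + 446 = ((1/16)*81)*(-377) + 446 = (81/16)*(-377) + 446 = -30537/16 + 446 = -23401/16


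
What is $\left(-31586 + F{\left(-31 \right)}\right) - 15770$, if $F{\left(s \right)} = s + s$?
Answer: $-47418$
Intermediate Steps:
$F{\left(s \right)} = 2 s$
$\left(-31586 + F{\left(-31 \right)}\right) - 15770 = \left(-31586 + 2 \left(-31\right)\right) - 15770 = \left(-31586 - 62\right) - 15770 = -31648 - 15770 = -47418$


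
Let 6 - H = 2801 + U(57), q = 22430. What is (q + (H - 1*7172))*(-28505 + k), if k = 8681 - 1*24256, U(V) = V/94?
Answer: -25819088600/47 ≈ -5.4934e+8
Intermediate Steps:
U(V) = V/94 (U(V) = V*(1/94) = V/94)
k = -15575 (k = 8681 - 24256 = -15575)
H = -262787/94 (H = 6 - (2801 + (1/94)*57) = 6 - (2801 + 57/94) = 6 - 1*263351/94 = 6 - 263351/94 = -262787/94 ≈ -2795.6)
(q + (H - 1*7172))*(-28505 + k) = (22430 + (-262787/94 - 1*7172))*(-28505 - 15575) = (22430 + (-262787/94 - 7172))*(-44080) = (22430 - 936955/94)*(-44080) = (1171465/94)*(-44080) = -25819088600/47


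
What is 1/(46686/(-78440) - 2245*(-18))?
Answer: 39220/1584856857 ≈ 2.4747e-5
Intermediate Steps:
1/(46686/(-78440) - 2245*(-18)) = 1/(46686*(-1/78440) + 40410) = 1/(-23343/39220 + 40410) = 1/(1584856857/39220) = 39220/1584856857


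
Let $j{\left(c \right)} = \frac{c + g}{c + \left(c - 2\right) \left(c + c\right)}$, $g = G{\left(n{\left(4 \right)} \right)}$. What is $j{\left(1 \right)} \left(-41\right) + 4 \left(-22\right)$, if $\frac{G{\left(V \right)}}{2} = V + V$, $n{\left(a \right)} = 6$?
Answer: $937$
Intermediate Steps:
$G{\left(V \right)} = 4 V$ ($G{\left(V \right)} = 2 \left(V + V\right) = 2 \cdot 2 V = 4 V$)
$g = 24$ ($g = 4 \cdot 6 = 24$)
$j{\left(c \right)} = \frac{24 + c}{c + 2 c \left(-2 + c\right)}$ ($j{\left(c \right)} = \frac{c + 24}{c + \left(c - 2\right) \left(c + c\right)} = \frac{24 + c}{c + \left(-2 + c\right) 2 c} = \frac{24 + c}{c + 2 c \left(-2 + c\right)}$)
$j{\left(1 \right)} \left(-41\right) + 4 \left(-22\right) = \frac{24 + 1}{1 \left(-3 + 2 \cdot 1\right)} \left(-41\right) + 4 \left(-22\right) = 1 \frac{1}{-3 + 2} \cdot 25 \left(-41\right) - 88 = 1 \frac{1}{-1} \cdot 25 \left(-41\right) - 88 = 1 \left(-1\right) 25 \left(-41\right) - 88 = \left(-25\right) \left(-41\right) - 88 = 1025 - 88 = 937$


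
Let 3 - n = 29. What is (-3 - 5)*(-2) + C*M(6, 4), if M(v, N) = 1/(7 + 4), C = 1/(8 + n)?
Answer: 3167/198 ≈ 15.995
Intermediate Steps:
n = -26 (n = 3 - 1*29 = 3 - 29 = -26)
C = -1/18 (C = 1/(8 - 26) = 1/(-18) = -1/18 ≈ -0.055556)
M(v, N) = 1/11
(-3 - 5)*(-2) + C*M(6, 4) = (-3 - 5)*(-2) - 1/18*1/11 = -8*(-2) - 1/198 = 16 - 1/198 = 3167/198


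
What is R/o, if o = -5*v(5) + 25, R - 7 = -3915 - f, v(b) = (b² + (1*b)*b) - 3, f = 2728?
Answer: 158/5 ≈ 31.600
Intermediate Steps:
v(b) = -3 + 2*b² (v(b) = (b² + b*b) - 3 = (b² + b²) - 3 = 2*b² - 3 = -3 + 2*b²)
R = -6636 (R = 7 + (-3915 - 1*2728) = 7 + (-3915 - 2728) = 7 - 6643 = -6636)
o = -210 (o = -5*(-3 + 2*5²) + 25 = -5*(-3 + 2*25) + 25 = -5*(-3 + 50) + 25 = -5*47 + 25 = -235 + 25 = -210)
R/o = -6636/(-210) = -6636*(-1/210) = 158/5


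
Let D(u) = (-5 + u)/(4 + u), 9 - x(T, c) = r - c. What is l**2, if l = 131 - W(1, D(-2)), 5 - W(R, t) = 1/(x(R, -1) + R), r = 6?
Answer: 143641/9 ≈ 15960.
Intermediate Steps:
x(T, c) = 3 + c (x(T, c) = 9 - (6 - c) = 9 + (-6 + c) = 3 + c)
D(u) = (-5 + u)/(4 + u)
W(R, t) = 5 - 1/(2 + R) (W(R, t) = 5 - 1/((3 - 1) + R) = 5 - 1/(2 + R))
l = 379/3 (l = 131 - (9 + 5*1)/(2 + 1) = 131 - (9 + 5)/3 = 131 - 14/3 = 379/3 ≈ 126.33)
l**2 = (379/3)**2 = 143641/9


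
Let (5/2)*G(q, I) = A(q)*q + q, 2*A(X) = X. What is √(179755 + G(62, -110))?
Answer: √4513715/5 ≈ 424.91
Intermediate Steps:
A(X) = X/2
G(q, I) = q²/5 + 2*q/5 (G(q, I) = 2*((q/2)*q + q)/5 = 2*(q²/2 + q)/5 = 2*(q + q²/2)/5 = q²/5 + 2*q/5)
√(179755 + G(62, -110)) = √(179755 + (⅕)*62*(2 + 62)) = √(179755 + (⅕)*62*64) = √(179755 + 3968/5) = √(902743/5) = √4513715/5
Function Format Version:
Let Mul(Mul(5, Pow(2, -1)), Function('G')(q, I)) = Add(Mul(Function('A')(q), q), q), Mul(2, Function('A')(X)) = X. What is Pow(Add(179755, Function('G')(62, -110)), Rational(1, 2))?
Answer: Mul(Rational(1, 5), Pow(4513715, Rational(1, 2))) ≈ 424.91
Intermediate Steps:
Function('A')(X) = Mul(Rational(1, 2), X)
Function('G')(q, I) = Add(Mul(Rational(1, 5), Pow(q, 2)), Mul(Rational(2, 5), q)) (Function('G')(q, I) = Mul(Rational(2, 5), Add(Mul(Mul(Rational(1, 2), q), q), q)) = Mul(Rational(2, 5), Add(Mul(Rational(1, 2), Pow(q, 2)), q)) = Mul(Rational(2, 5), Add(q, Mul(Rational(1, 2), Pow(q, 2)))) = Add(Mul(Rational(1, 5), Pow(q, 2)), Mul(Rational(2, 5), q)))
Pow(Add(179755, Function('G')(62, -110)), Rational(1, 2)) = Pow(Add(179755, Mul(Rational(1, 5), 62, Add(2, 62))), Rational(1, 2)) = Pow(Add(179755, Mul(Rational(1, 5), 62, 64)), Rational(1, 2)) = Pow(Add(179755, Rational(3968, 5)), Rational(1, 2)) = Pow(Rational(902743, 5), Rational(1, 2)) = Mul(Rational(1, 5), Pow(4513715, Rational(1, 2)))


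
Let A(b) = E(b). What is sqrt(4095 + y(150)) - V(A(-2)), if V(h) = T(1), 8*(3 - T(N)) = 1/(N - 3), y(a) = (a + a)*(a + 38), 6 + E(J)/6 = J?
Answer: -49/16 + sqrt(60495) ≈ 242.89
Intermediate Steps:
E(J) = -36 + 6*J
A(b) = -36 + 6*b
y(a) = 2*a*(38 + a) (y(a) = (2*a)*(38 + a) = 2*a*(38 + a))
T(N) = 3 - 1/(8*(-3 + N)) (T(N) = 3 - 1/(8*(N - 3)) = 3 - 1/(8*(-3 + N)))
V(h) = 49/16 (V(h) = (-73 + 24*1)/(8*(-3 + 1)) = (1/8)*(-73 + 24)/(-2) = (1/8)*(-1/2)*(-49) = 49/16)
sqrt(4095 + y(150)) - V(A(-2)) = sqrt(4095 + 2*150*(38 + 150)) - 1*49/16 = sqrt(4095 + 2*150*188) - 49/16 = sqrt(4095 + 56400) - 49/16 = sqrt(60495) - 49/16 = -49/16 + sqrt(60495)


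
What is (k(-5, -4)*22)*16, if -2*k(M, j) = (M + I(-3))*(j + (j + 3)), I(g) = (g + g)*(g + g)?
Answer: 27280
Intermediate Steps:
I(g) = 4*g**2 (I(g) = (2*g)*(2*g) = 4*g**2)
k(M, j) = -(3 + 2*j)*(36 + M)/2 (k(M, j) = -(M + 4*(-3)**2)*(j + (j + 3))/2 = -(M + 4*9)*(j + (3 + j))/2 = -(M + 36)*(3 + 2*j)/2 = -(36 + M)*(3 + 2*j)/2 = -(3 + 2*j)*(36 + M)/2)
(k(-5, -4)*22)*16 = ((-54 - 36*(-4) - 3/2*(-5) - 1*(-5)*(-4))*22)*16 = ((-54 + 144 + 15/2 - 20)*22)*16 = ((155/2)*22)*16 = 1705*16 = 27280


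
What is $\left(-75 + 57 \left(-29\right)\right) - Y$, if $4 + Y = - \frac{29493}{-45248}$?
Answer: $- \frac{78037045}{45248} \approx -1724.7$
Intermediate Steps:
$Y = - \frac{151499}{45248}$ ($Y = -4 - \frac{29493}{-45248} = -4 - - \frac{29493}{45248} = -4 + \frac{29493}{45248} = - \frac{151499}{45248} \approx -3.3482$)
$\left(-75 + 57 \left(-29\right)\right) - Y = \left(-75 + 57 \left(-29\right)\right) - - \frac{151499}{45248} = \left(-75 - 1653\right) + \frac{151499}{45248} = -1728 + \frac{151499}{45248} = - \frac{78037045}{45248}$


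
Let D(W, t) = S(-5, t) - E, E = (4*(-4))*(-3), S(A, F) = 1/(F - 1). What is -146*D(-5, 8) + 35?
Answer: 49155/7 ≈ 7022.1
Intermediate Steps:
S(A, F) = 1/(-1 + F)
E = 48 (E = -16*(-3) = 48)
D(W, t) = -48 + 1/(-1 + t) (D(W, t) = 1/(-1 + t) - 1*48 = 1/(-1 + t) - 48 = -48 + 1/(-1 + t))
-146*D(-5, 8) + 35 = -146*(49 - 48*8)/(-1 + 8) + 35 = -146*(49 - 384)/7 + 35 = -146*(-335)/7 + 35 = -146*(-335/7) + 35 = 48910/7 + 35 = 49155/7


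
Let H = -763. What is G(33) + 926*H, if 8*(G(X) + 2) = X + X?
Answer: -2826127/4 ≈ -7.0653e+5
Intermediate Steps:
G(X) = -2 + X/4 (G(X) = -2 + (X + X)/8 = -2 + (2*X)/8 = -2 + X/4)
G(33) + 926*H = (-2 + (¼)*33) + 926*(-763) = (-2 + 33/4) - 706538 = 25/4 - 706538 = -2826127/4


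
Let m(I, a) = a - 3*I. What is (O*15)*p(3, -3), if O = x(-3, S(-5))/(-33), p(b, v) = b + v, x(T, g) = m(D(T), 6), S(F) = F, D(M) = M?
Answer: 0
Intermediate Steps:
x(T, g) = 6 - 3*T
O = -5/11 (O = (6 - 3*(-3))/(-33) = (6 + 9)*(-1/33) = 15*(-1/33) = -5/11 ≈ -0.45455)
(O*15)*p(3, -3) = (-5/11*15)*(3 - 3) = -75/11*0 = 0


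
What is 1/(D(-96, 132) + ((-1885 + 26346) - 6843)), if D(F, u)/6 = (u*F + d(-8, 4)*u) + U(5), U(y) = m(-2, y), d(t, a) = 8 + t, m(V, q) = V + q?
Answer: -1/58396 ≈ -1.7124e-5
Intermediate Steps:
U(y) = -2 + y
D(F, u) = 18 + 6*F*u (D(F, u) = 6*((u*F + (8 - 8)*u) + (-2 + 5)) = 6*((F*u + 0*u) + 3) = 6*((F*u + 0) + 3) = 6*(F*u + 3) = 6*(3 + F*u) = 18 + 6*F*u)
1/(D(-96, 132) + ((-1885 + 26346) - 6843)) = 1/((18 + 6*(-96)*132) + ((-1885 + 26346) - 6843)) = 1/((18 - 76032) + (24461 - 6843)) = 1/(-76014 + 17618) = 1/(-58396) = -1/58396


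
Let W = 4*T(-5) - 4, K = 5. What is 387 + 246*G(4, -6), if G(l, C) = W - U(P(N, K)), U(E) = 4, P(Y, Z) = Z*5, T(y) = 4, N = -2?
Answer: 2355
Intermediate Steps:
W = 12 (W = 4*4 - 4 = 16 - 4 = 12)
P(Y, Z) = 5*Z
G(l, C) = 8 (G(l, C) = 12 - 1*4 = 12 - 4 = 8)
387 + 246*G(4, -6) = 387 + 246*8 = 387 + 1968 = 2355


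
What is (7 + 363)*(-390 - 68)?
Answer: -169460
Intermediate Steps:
(7 + 363)*(-390 - 68) = 370*(-458) = -169460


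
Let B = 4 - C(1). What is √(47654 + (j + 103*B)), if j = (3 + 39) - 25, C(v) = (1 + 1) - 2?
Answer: √48083 ≈ 219.28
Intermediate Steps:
C(v) = 0 (C(v) = 2 - 2 = 0)
B = 4 (B = 4 - 1*0 = 4 + 0 = 4)
j = 17 (j = 42 - 25 = 17)
√(47654 + (j + 103*B)) = √(47654 + (17 + 103*4)) = √(47654 + (17 + 412)) = √(47654 + 429) = √48083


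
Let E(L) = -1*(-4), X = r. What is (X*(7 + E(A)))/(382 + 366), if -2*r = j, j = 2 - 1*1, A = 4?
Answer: -1/136 ≈ -0.0073529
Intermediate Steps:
j = 1 (j = 2 - 1 = 1)
r = -½ (r = -½*1 = -½ ≈ -0.50000)
X = -½ ≈ -0.50000
E(L) = 4
(X*(7 + E(A)))/(382 + 366) = (-(7 + 4)/2)/(382 + 366) = (-½*11)/748 = (1/748)*(-11/2) = -1/136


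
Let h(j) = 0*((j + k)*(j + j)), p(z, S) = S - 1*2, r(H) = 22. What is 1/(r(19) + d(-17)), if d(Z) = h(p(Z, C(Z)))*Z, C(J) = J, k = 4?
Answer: 1/22 ≈ 0.045455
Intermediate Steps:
p(z, S) = -2 + S (p(z, S) = S - 2 = -2 + S)
h(j) = 0 (h(j) = 0*((j + 4)*(j + j)) = 0*((4 + j)*(2*j)) = 0*(2*j*(4 + j)) = 0)
d(Z) = 0 (d(Z) = 0*Z = 0)
1/(r(19) + d(-17)) = 1/(22 + 0) = 1/22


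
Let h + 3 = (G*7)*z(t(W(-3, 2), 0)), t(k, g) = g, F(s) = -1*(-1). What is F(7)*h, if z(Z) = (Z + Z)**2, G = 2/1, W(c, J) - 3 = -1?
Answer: -3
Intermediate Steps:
F(s) = 1
W(c, J) = 2 (W(c, J) = 3 - 1 = 2)
G = 2 (G = 2*1 = 2)
z(Z) = 4*Z**2 (z(Z) = (2*Z)**2 = 4*Z**2)
h = -3 (h = -3 + (2*7)*(4*0**2) = -3 + 14*(4*0) = -3 + 14*0 = -3 + 0 = -3)
F(7)*h = 1*(-3) = -3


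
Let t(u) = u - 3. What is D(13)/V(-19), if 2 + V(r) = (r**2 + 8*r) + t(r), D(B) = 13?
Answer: 13/185 ≈ 0.070270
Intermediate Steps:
t(u) = -3 + u
V(r) = -5 + r**2 + 9*r (V(r) = -2 + ((r**2 + 8*r) + (-3 + r)) = -2 + (-3 + r**2 + 9*r) = -5 + r**2 + 9*r)
D(13)/V(-19) = 13/(-5 + (-19)**2 + 9*(-19)) = 13/(-5 + 361 - 171) = 13/185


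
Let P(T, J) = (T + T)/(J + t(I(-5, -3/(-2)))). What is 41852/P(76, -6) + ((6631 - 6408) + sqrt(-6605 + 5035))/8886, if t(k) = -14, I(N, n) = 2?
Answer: -929737943/168834 + I*sqrt(1570)/8886 ≈ -5506.8 + 0.0044591*I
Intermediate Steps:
P(T, J) = 2*T/(-14 + J) (P(T, J) = (T + T)/(J - 14) = (2*T)/(-14 + J) = 2*T/(-14 + J))
41852/P(76, -6) + ((6631 - 6408) + sqrt(-6605 + 5035))/8886 = 41852/((2*76/(-14 - 6))) + ((6631 - 6408) + sqrt(-6605 + 5035))/8886 = 41852/((2*76/(-20))) + (223 + sqrt(-1570))*(1/8886) = 41852/((2*76*(-1/20))) + (223 + I*sqrt(1570))*(1/8886) = 41852/(-38/5) + (223/8886 + I*sqrt(1570)/8886) = 41852*(-5/38) + (223/8886 + I*sqrt(1570)/8886) = -104630/19 + (223/8886 + I*sqrt(1570)/8886) = -929737943/168834 + I*sqrt(1570)/8886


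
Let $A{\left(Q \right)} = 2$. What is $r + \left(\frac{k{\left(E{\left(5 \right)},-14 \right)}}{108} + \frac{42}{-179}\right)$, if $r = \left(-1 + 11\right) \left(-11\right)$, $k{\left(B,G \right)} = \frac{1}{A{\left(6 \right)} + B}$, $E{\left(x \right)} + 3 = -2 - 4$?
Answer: $- \frac{14917571}{135324} \approx -110.24$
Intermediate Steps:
$E{\left(x \right)} = -9$ ($E{\left(x \right)} = -3 - 6 = -9$)
$k{\left(B,G \right)} = \frac{1}{2 + B}$
$r = -110$ ($r = 10 \left(-11\right) = -110$)
$r + \left(\frac{k{\left(E{\left(5 \right)},-14 \right)}}{108} + \frac{42}{-179}\right) = -110 + \left(\frac{1}{\left(2 - 9\right) 108} + \frac{42}{-179}\right) = -110 + \left(\frac{1}{-7} \cdot \frac{1}{108} + 42 \left(- \frac{1}{179}\right)\right) = -110 - \frac{31931}{135324} = - \frac{14917571}{135324}$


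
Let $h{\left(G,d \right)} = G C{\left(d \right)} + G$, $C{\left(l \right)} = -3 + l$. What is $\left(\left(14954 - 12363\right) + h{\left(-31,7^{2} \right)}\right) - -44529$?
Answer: $45663$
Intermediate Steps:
$h{\left(G,d \right)} = G + G \left(-3 + d\right)$ ($h{\left(G,d \right)} = G \left(-3 + d\right) + G = G + G \left(-3 + d\right)$)
$\left(\left(14954 - 12363\right) + h{\left(-31,7^{2} \right)}\right) - -44529 = \left(\left(14954 - 12363\right) - 31 \left(-2 + 7^{2}\right)\right) - -44529 = \left(2591 - 31 \left(-2 + 49\right)\right) + 44529 = \left(2591 - 1457\right) + 44529 = 1134 + 44529 = 45663$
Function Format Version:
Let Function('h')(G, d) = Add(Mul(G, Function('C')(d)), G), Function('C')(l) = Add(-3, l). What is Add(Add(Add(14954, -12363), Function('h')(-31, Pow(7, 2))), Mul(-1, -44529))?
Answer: 45663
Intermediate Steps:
Function('h')(G, d) = Add(G, Mul(G, Add(-3, d))) (Function('h')(G, d) = Add(Mul(G, Add(-3, d)), G) = Add(G, Mul(G, Add(-3, d))))
Add(Add(Add(14954, -12363), Function('h')(-31, Pow(7, 2))), Mul(-1, -44529)) = Add(Add(Add(14954, -12363), Mul(-31, Add(-2, Pow(7, 2)))), Mul(-1, -44529)) = Add(Add(2591, Mul(-31, Add(-2, 49))), 44529) = Add(Add(2591, Mul(-31, 47)), 44529) = Add(Add(2591, -1457), 44529) = Add(1134, 44529) = 45663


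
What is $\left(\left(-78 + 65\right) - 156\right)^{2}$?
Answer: $28561$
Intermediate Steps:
$\left(\left(-78 + 65\right) - 156\right)^{2} = \left(-13 - 156\right)^{2} = \left(-169\right)^{2} = 28561$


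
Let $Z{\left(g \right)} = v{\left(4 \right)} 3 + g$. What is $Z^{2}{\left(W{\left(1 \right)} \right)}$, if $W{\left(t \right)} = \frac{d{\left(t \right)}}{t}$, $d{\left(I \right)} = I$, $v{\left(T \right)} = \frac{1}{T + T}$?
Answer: $\frac{121}{64} \approx 1.8906$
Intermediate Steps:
$v{\left(T \right)} = \frac{1}{2 T}$
$W{\left(t \right)} = 1$ ($W{\left(t \right)} = \frac{t}{t} = 1$)
$Z{\left(g \right)} = \frac{3}{8} + g$ ($Z{\left(g \right)} = \frac{1}{2 \cdot 4} \cdot 3 + g = \frac{1}{2} \cdot \frac{1}{4} \cdot 3 + g = \frac{1}{8} \cdot 3 + g = \frac{3}{8} + g$)
$Z^{2}{\left(W{\left(1 \right)} \right)} = \left(\frac{3}{8} + 1\right)^{2} = \left(\frac{11}{8}\right)^{2} = \frac{121}{64}$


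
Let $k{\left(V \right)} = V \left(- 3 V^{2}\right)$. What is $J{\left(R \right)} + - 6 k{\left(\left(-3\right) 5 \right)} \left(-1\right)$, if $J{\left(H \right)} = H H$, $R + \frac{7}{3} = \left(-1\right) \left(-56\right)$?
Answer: $\frac{572671}{9} \approx 63630.0$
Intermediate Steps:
$R = \frac{161}{3}$ ($R = - \frac{7}{3} - -56 = - \frac{7}{3} + 56 = \frac{161}{3} \approx 53.667$)
$k{\left(V \right)} = - 3 V^{3}$
$J{\left(H \right)} = H^{2}$
$J{\left(R \right)} + - 6 k{\left(\left(-3\right) 5 \right)} \left(-1\right) = \left(\frac{161}{3}\right)^{2} + - 6 \left(- 3 \left(\left(-3\right) 5\right)^{3}\right) \left(-1\right) = \frac{25921}{9} + - 6 \left(- 3 \left(-15\right)^{3}\right) \left(-1\right) = \frac{25921}{9} + - 6 \left(\left(-3\right) \left(-3375\right)\right) \left(-1\right) = \frac{25921}{9} + \left(-6\right) 10125 \left(-1\right) = \frac{25921}{9} - -60750 = \frac{25921}{9} + 60750 = \frac{572671}{9}$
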